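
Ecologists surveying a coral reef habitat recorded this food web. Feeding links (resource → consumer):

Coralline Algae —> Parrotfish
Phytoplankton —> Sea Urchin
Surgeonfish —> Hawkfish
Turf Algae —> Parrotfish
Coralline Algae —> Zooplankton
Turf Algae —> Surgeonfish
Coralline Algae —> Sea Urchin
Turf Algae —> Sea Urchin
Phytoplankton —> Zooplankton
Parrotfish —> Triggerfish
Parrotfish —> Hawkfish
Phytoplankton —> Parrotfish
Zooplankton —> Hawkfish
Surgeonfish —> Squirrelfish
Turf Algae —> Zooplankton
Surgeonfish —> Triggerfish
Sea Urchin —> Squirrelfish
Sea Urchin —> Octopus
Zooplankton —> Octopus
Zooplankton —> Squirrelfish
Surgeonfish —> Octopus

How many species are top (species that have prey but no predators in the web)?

4

Top species (has prey, but nothing eats it): Hawkfish, Octopus, Squirrelfish, Triggerfish.
Count: 4.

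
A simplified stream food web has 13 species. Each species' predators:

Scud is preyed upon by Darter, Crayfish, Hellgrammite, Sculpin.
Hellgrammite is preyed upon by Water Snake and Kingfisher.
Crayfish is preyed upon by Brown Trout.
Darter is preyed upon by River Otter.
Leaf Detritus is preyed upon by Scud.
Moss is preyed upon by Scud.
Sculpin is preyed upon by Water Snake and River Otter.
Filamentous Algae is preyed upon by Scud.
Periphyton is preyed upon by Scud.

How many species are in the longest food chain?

4 species

One longest chain: Leaf Detritus → Scud → Sculpin → River Otter.
It has 4 species and 3 links.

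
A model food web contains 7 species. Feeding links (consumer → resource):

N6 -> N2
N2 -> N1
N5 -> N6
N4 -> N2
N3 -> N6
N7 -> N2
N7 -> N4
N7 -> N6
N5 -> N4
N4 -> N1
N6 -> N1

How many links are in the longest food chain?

3 links

One longest chain: N1 → N2 → N4 → N7.
It has 4 species and 3 links.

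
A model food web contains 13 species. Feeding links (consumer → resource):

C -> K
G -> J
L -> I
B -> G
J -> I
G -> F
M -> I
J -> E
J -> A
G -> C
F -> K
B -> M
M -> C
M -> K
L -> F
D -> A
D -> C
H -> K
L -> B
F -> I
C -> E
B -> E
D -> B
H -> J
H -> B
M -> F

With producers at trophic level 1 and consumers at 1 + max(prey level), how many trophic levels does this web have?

5

Producers (level 1): E, K, I, A.
E → C → G → B → H gives H level 5.
No species has a prey at level 5, so no species reaches level 6.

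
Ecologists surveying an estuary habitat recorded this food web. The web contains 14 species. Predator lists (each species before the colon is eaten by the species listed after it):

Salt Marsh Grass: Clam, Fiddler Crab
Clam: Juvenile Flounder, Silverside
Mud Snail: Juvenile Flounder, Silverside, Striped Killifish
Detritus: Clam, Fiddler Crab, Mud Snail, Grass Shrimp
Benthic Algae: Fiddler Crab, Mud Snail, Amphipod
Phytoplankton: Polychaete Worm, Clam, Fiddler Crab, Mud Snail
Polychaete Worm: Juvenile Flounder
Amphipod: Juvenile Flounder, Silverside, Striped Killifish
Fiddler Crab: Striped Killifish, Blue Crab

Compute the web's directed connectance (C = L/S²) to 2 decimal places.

C = 0.12

The web has S = 14 species and L = 24 feeding links.
C = L / S² = 24 / 196 = 0.1224 ≈ 0.12.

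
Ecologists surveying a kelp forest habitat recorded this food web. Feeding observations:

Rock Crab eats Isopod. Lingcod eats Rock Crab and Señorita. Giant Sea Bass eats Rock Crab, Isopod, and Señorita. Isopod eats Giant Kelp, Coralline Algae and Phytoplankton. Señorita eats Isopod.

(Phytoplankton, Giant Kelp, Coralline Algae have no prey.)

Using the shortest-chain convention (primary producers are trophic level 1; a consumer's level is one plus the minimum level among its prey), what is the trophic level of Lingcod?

Phytoplankton is a producer → level 1.
Isopod eats Phytoplankton → level 2.
Rock Crab eats Isopod → level 3.
Lingcod eats Rock Crab → level 4.
No prey of Lingcod is below level 3, so 4 is the minimum.

Trophic level 4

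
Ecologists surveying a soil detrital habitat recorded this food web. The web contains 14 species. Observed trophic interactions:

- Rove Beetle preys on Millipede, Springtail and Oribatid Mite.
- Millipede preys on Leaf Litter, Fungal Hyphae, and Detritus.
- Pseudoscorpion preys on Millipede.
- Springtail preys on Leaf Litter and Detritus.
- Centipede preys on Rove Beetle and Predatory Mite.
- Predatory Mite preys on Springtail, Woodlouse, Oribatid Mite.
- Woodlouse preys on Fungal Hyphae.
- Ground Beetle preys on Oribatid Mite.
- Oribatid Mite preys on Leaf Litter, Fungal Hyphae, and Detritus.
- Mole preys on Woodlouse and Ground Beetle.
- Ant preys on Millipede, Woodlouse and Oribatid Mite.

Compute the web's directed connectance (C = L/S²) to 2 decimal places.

The web has S = 14 species and L = 24 feeding links.
C = L / S² = 24 / 196 = 0.1224 ≈ 0.12.

C = 0.12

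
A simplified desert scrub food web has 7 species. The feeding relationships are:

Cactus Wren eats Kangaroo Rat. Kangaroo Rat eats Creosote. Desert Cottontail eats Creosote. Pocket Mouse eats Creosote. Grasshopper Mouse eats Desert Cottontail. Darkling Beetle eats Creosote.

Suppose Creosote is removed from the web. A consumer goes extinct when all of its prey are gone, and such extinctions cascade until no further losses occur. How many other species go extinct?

Remove Creosote.
Round 1: Kangaroo Rat (all prey gone), Darkling Beetle (all prey gone), Pocket Mouse (all prey gone), Desert Cottontail (all prey gone) → extinct.
Round 2: Grasshopper Mouse (all prey gone), Cactus Wren (all prey gone) → extinct.
No further losses. Total secondary extinctions: 6.

6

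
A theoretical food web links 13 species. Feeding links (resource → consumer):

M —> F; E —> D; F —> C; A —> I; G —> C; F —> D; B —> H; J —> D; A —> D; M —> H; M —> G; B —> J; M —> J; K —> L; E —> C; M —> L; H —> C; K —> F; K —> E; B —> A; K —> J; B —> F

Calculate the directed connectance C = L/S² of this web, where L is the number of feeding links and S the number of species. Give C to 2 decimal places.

C = 0.13

The web has S = 13 species and L = 22 feeding links.
C = L / S² = 22 / 169 = 0.1302 ≈ 0.13.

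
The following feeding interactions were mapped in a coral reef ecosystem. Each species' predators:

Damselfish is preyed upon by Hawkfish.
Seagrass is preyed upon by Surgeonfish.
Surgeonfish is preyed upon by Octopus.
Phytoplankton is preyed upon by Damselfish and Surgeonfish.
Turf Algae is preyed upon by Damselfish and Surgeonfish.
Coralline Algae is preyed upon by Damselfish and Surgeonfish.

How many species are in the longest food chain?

One longest chain: Coralline Algae → Surgeonfish → Octopus.
It has 3 species and 2 links.

3 species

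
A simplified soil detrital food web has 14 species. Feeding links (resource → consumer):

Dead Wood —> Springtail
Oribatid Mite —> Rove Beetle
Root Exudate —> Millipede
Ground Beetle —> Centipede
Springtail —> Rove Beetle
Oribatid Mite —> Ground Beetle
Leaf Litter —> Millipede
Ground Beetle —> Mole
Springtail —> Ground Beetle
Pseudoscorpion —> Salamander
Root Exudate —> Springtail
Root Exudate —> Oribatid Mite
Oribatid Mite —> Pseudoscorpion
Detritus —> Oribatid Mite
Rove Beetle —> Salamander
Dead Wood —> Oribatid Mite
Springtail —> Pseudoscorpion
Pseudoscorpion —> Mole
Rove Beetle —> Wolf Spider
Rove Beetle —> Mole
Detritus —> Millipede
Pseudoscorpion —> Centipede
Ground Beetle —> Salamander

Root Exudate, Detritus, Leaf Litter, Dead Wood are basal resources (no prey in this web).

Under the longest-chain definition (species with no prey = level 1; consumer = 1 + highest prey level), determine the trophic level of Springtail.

Trophic level 2

Root Exudate has no prey (basal) → level 1.
Springtail eats Root Exudate (level 1); other prey at levels: Dead Wood 1 → level 2.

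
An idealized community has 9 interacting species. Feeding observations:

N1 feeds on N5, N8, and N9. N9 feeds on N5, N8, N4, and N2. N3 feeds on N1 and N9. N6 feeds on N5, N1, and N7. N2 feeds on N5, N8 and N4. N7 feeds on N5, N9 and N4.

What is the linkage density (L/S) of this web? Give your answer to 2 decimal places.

There are L = 18 links among S = 9 species.
L/S = 18/9 = 2.0000 ≈ 2.00.

L/S = 2.00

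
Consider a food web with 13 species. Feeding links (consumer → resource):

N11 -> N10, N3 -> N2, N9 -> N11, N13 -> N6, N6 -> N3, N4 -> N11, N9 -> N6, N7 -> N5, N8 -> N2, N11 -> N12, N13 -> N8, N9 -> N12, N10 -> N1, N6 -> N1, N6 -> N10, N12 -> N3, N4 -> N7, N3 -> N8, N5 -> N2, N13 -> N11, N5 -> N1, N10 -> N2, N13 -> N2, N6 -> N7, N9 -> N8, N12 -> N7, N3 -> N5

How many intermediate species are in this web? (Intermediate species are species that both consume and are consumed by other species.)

Intermediate species (has both prey and predators): N10, N8, N5, N7, N3, N6, N12, N11.
Count: 8.

8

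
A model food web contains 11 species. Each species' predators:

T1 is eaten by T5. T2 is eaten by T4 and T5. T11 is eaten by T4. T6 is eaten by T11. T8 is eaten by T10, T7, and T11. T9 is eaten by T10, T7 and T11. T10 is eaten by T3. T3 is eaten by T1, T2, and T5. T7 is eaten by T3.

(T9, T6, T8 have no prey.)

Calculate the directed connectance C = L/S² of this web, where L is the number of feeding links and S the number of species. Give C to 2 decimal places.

C = 0.13

The web has S = 11 species and L = 16 feeding links.
C = L / S² = 16 / 121 = 0.1322 ≈ 0.13.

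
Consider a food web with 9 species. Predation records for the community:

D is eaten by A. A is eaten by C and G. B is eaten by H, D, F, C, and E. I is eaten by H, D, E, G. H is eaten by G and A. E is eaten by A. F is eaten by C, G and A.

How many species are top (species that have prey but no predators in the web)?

Top species (has prey, but nothing eats it): G, C.
Count: 2.

2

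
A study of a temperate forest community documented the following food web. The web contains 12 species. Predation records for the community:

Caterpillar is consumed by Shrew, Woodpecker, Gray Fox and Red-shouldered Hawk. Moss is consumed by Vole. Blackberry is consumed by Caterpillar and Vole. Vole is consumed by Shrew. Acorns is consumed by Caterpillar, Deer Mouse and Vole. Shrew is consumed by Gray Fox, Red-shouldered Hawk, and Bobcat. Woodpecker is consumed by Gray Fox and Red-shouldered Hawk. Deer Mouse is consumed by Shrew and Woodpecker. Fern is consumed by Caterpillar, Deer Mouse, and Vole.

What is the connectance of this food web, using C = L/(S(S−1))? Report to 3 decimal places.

The web has S = 12 species and L = 21 feeding links.
C = L / (S(S−1)) = 21 / 132 = 0.1591 ≈ 0.159.

C = 0.159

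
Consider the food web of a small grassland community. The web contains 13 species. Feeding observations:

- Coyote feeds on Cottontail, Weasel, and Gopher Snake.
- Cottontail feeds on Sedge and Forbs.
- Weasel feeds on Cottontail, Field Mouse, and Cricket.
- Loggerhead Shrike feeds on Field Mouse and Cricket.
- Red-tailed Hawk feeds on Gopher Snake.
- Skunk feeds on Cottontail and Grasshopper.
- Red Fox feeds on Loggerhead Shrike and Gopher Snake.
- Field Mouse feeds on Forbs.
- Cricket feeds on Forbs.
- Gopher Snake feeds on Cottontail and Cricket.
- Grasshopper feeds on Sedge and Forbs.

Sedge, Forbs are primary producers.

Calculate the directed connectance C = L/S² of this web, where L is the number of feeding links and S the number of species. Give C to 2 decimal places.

The web has S = 13 species and L = 21 feeding links.
C = L / S² = 21 / 169 = 0.1243 ≈ 0.12.

C = 0.12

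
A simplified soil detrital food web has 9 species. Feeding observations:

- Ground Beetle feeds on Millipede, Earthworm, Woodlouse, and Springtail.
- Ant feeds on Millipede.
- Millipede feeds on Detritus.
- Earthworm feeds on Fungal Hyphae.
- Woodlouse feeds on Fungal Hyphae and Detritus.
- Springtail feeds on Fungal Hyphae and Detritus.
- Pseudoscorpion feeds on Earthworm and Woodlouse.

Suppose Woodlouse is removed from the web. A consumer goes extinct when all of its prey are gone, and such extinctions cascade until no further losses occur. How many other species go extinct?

0

Remove Woodlouse.
Every predator of it retains at least one other prey: Ground Beetle still has Earthworm, Millipede, Springtail; Pseudoscorpion still has Earthworm.
No consumer loses all prey, so no secondary extinctions occur.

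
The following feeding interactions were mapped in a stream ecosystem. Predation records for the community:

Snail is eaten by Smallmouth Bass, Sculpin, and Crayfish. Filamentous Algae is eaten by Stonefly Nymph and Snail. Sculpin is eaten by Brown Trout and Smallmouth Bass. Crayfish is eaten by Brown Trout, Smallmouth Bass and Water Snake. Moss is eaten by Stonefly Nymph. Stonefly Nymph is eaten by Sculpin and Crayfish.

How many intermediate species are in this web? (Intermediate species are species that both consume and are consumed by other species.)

Intermediate species (has both prey and predators): Stonefly Nymph, Snail, Crayfish, Sculpin.
Count: 4.

4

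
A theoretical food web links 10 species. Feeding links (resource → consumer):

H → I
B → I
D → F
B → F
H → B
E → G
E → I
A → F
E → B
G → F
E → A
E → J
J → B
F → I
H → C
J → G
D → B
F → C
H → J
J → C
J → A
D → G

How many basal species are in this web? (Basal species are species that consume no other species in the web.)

Basal species (no prey listed): E, D, H.
Count: 3.

3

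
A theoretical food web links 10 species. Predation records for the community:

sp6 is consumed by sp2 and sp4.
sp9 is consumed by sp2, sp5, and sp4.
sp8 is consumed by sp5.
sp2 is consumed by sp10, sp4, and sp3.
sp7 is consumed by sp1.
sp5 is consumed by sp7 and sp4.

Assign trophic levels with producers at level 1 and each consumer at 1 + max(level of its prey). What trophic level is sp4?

sp9 is a producer → level 1.
sp5 eats sp9 (level 1); other prey at levels: sp8 1 → level 2.
sp4 eats sp5 (level 2); other prey at levels: sp9 1, sp6 1, sp2 2 → level 3.

Trophic level 3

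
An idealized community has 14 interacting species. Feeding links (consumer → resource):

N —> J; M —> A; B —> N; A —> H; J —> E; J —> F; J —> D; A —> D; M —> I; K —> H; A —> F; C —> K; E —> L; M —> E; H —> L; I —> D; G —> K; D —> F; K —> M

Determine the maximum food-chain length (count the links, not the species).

One longest chain: F → D → I → M → K → G.
It has 6 species and 5 links.

5 links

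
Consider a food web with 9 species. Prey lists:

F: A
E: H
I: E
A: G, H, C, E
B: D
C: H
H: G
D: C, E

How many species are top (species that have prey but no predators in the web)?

Top species (has prey, but nothing eats it): I, B, F.
Count: 3.

3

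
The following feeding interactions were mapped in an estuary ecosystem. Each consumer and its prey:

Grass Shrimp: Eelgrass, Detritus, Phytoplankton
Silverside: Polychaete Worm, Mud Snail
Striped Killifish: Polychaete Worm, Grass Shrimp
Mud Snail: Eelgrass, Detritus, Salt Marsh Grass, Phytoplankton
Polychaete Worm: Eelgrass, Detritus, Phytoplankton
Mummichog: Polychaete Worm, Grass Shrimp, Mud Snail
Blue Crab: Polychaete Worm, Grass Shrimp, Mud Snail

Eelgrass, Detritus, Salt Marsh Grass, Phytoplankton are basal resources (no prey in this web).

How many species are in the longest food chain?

One longest chain: Eelgrass → Polychaete Worm → Mummichog.
It has 3 species and 2 links.

3 species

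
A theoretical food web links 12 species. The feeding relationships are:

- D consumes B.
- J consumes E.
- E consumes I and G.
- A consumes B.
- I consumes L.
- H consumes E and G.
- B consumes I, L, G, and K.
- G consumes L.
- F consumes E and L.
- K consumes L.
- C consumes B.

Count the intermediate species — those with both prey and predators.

5

Intermediate species (has both prey and predators): K, I, G, B, E.
Count: 5.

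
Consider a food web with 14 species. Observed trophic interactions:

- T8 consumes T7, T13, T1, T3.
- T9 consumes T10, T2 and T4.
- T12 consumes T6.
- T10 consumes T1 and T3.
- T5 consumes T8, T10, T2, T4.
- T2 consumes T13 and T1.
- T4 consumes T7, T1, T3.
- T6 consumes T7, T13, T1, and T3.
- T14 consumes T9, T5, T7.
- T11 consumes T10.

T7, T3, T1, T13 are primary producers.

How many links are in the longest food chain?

One longest chain: T1 → T2 → T9 → T14.
It has 4 species and 3 links.

3 links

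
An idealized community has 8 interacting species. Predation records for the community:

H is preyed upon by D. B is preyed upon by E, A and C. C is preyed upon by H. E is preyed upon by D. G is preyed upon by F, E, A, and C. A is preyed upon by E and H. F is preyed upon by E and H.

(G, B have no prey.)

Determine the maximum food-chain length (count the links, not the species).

One longest chain: G → C → H → D.
It has 4 species and 3 links.

3 links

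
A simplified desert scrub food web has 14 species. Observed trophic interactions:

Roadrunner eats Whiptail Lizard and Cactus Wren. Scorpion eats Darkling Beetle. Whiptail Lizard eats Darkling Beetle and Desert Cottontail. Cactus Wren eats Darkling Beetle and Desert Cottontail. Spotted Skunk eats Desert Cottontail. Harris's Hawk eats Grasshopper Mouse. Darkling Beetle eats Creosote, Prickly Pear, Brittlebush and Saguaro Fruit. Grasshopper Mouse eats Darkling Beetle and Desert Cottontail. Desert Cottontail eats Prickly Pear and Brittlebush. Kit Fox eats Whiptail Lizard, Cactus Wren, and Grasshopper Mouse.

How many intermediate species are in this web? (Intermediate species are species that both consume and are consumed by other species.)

Intermediate species (has both prey and predators): Desert Cottontail, Darkling Beetle, Grasshopper Mouse, Whiptail Lizard, Cactus Wren.
Count: 5.

5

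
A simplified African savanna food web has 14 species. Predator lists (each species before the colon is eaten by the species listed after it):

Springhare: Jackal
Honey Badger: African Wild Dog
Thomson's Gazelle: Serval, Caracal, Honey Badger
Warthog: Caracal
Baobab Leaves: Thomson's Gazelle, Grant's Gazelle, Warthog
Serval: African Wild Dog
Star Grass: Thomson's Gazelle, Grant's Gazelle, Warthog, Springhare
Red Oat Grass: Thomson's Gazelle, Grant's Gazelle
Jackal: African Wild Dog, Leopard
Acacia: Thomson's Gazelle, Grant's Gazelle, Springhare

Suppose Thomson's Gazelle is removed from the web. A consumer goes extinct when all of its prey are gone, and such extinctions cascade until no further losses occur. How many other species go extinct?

2

Remove Thomson's Gazelle.
Round 1: Serval (all prey gone), Honey Badger (all prey gone) → extinct.
No further losses. Total secondary extinctions: 2.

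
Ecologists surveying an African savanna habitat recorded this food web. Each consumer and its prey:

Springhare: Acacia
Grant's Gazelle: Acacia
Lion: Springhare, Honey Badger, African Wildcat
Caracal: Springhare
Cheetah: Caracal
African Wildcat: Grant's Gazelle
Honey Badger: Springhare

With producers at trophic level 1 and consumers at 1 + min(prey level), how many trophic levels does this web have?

Producers (level 1): Acacia.
Following each consumer down to its lowest-level prey: Acacia → Springhare → Caracal → Cheetah (levels 1 through 4).
All prey of Cheetah (Caracal 3) are at level 3 or above, so Cheetah is at level 1 + 3 = 4.
Every consumer has at least one prey at level 3 or below, so none exceeds level 4.

4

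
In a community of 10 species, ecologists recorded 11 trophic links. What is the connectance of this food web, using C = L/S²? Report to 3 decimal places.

The web has S = 10 species and L = 11 feeding links.
C = L / S² = 11 / 100 = 0.1100 ≈ 0.110.

C = 0.110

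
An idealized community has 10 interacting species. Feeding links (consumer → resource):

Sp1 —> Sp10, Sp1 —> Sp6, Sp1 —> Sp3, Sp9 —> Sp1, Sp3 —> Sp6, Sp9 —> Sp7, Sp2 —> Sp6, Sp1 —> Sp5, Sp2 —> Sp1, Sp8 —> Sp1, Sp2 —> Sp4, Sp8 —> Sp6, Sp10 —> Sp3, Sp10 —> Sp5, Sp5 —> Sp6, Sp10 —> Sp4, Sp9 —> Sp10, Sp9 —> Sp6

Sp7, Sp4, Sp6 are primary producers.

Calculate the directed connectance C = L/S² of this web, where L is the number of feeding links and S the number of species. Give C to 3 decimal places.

The web has S = 10 species and L = 18 feeding links.
C = L / S² = 18 / 100 = 0.1800 ≈ 0.180.

C = 0.180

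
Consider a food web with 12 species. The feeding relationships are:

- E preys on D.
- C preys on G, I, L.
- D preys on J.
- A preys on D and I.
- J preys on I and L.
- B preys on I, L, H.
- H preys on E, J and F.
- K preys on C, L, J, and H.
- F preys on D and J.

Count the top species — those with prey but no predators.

3

Top species (has prey, but nothing eats it): A, K, B.
Count: 3.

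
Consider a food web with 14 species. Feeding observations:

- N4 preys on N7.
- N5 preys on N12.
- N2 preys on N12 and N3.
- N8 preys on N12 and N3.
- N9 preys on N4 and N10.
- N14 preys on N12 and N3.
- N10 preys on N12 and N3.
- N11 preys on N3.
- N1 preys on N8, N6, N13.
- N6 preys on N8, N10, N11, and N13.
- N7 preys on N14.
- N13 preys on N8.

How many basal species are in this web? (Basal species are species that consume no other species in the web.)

Basal species (no prey listed): N12, N3.
Count: 2.

2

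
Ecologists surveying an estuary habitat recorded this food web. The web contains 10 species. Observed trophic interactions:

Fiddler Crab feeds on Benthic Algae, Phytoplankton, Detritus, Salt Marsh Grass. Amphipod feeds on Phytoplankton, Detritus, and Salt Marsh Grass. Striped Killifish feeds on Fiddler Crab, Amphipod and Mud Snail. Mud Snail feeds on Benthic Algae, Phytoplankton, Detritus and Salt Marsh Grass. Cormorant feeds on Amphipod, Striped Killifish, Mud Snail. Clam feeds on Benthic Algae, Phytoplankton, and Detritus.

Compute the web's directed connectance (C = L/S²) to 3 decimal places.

C = 0.200

The web has S = 10 species and L = 20 feeding links.
C = L / S² = 20 / 100 = 0.2000 ≈ 0.200.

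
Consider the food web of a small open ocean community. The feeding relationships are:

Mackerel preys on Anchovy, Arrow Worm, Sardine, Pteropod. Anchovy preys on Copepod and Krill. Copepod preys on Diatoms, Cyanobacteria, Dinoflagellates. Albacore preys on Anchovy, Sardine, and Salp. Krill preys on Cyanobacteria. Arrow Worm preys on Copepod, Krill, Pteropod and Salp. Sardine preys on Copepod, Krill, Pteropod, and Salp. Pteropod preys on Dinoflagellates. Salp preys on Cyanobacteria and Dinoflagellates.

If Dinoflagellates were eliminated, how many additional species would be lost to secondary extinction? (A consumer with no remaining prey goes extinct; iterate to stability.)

1

Remove Dinoflagellates.
Round 1: Pteropod (all prey gone) → extinct.
No further losses. Total secondary extinctions: 1.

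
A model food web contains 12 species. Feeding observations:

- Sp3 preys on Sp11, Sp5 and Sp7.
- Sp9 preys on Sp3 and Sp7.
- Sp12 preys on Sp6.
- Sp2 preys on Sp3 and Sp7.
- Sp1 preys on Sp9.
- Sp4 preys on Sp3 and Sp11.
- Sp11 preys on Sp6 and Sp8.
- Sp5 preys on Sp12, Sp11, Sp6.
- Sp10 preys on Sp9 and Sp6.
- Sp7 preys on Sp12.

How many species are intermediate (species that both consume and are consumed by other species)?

6

Intermediate species (has both prey and predators): Sp12, Sp11, Sp7, Sp5, Sp3, Sp9.
Count: 6.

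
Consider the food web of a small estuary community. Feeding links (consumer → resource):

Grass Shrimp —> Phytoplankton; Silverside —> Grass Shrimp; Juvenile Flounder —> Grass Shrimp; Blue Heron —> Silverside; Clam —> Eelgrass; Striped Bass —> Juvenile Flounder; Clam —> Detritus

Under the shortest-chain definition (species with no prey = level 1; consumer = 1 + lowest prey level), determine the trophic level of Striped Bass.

Trophic level 4

Phytoplankton has no prey (basal) → level 1.
Grass Shrimp eats Phytoplankton → level 2.
Juvenile Flounder eats Grass Shrimp → level 3.
Striped Bass eats Juvenile Flounder → level 4.
No prey of Striped Bass is below level 3, so 4 is the minimum.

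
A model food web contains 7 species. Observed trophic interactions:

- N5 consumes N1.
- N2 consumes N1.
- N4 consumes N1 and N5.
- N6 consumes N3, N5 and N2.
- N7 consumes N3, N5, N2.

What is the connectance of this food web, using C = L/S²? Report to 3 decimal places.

C = 0.204

The web has S = 7 species and L = 10 feeding links.
C = L / S² = 10 / 49 = 0.2041 ≈ 0.204.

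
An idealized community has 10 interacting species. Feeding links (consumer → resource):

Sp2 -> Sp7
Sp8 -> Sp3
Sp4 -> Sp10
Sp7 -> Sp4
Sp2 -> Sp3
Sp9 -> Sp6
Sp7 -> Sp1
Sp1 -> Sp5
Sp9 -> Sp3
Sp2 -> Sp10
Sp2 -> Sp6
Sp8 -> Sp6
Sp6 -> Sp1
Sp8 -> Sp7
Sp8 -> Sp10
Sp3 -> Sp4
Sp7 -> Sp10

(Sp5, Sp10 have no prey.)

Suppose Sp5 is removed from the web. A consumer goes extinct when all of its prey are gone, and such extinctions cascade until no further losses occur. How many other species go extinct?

2

Remove Sp5.
Round 1: Sp1 (all prey gone) → extinct.
Round 2: Sp6 (all prey gone) → extinct.
No further losses. Total secondary extinctions: 2.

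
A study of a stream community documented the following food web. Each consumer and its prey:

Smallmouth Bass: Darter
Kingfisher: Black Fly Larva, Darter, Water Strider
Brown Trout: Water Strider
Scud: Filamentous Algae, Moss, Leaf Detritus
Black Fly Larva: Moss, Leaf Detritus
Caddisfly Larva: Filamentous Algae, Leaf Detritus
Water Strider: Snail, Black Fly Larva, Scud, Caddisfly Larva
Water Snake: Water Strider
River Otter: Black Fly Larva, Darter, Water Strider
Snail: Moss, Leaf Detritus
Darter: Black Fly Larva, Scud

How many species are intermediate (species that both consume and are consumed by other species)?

Intermediate species (has both prey and predators): Snail, Black Fly Larva, Scud, Caddisfly Larva, Darter, Water Strider.
Count: 6.

6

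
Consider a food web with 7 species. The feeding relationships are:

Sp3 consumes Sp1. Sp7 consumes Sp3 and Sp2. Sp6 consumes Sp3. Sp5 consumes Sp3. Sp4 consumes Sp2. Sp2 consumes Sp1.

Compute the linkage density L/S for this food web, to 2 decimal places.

L/S = 1.00

There are L = 7 links among S = 7 species.
L/S = 7/7 = 1.0000 ≈ 1.00.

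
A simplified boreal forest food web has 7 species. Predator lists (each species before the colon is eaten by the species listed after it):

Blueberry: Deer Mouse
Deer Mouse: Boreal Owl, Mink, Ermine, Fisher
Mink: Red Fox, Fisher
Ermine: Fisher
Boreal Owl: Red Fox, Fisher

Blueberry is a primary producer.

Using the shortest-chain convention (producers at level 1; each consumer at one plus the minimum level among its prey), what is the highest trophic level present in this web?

4

Producers (level 1): Blueberry.
Following each consumer down to its lowest-level prey: Blueberry → Deer Mouse → Boreal Owl → Red Fox (levels 1 through 4).
All prey of Red Fox (Boreal Owl 3, Mink 3) are at level 3 or above, so Red Fox is at level 1 + 3 = 4.
Every consumer has at least one prey at level 3 or below, so none exceeds level 4.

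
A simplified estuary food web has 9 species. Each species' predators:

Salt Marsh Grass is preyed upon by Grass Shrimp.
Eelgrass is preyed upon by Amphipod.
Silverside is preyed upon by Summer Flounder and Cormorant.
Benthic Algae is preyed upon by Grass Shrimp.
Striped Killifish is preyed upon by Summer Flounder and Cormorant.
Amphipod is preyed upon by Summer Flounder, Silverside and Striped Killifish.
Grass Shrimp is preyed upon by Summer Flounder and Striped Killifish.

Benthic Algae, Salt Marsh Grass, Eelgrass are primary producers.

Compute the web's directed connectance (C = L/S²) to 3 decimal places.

C = 0.148

The web has S = 9 species and L = 12 feeding links.
C = L / S² = 12 / 81 = 0.1481 ≈ 0.148.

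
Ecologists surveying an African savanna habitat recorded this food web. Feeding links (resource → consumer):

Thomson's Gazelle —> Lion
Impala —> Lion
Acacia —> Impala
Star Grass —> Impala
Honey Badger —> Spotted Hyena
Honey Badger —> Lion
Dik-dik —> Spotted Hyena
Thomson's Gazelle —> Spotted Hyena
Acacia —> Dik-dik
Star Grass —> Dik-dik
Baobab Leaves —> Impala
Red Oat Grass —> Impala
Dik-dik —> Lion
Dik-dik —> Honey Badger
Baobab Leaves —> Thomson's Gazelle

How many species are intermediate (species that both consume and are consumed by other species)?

4

Intermediate species (has both prey and predators): Impala, Dik-dik, Thomson's Gazelle, Honey Badger.
Count: 4.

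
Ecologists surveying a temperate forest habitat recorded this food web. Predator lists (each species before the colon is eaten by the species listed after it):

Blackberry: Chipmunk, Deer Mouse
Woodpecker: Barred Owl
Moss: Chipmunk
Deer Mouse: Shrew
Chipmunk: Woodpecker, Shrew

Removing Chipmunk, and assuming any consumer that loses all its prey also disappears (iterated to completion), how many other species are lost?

Remove Chipmunk.
Round 1: Woodpecker (all prey gone) → extinct.
Round 2: Barred Owl (all prey gone) → extinct.
No further losses. Total secondary extinctions: 2.

2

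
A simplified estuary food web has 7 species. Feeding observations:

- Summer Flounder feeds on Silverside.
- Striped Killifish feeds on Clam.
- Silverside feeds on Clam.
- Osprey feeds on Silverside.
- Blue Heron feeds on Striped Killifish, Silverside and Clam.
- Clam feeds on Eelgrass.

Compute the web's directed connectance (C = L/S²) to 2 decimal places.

C = 0.16

The web has S = 7 species and L = 8 feeding links.
C = L / S² = 8 / 49 = 0.1633 ≈ 0.16.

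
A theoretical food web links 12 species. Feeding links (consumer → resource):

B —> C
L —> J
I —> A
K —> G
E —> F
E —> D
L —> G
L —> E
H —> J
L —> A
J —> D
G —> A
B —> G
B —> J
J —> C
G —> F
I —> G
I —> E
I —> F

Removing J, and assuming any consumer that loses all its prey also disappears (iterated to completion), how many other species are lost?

Remove J.
Round 1: H (all prey gone) → extinct.
No further losses. Total secondary extinctions: 1.

1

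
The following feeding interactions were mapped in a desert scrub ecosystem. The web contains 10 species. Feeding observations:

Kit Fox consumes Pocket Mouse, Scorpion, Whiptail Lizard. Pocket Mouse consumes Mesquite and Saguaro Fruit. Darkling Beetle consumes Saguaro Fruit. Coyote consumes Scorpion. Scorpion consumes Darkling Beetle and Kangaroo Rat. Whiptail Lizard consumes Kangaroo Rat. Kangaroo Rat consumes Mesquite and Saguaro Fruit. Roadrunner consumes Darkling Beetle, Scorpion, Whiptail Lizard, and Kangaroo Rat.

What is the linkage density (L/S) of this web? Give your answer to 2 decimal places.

There are L = 16 links among S = 10 species.
L/S = 16/10 = 1.6000 ≈ 1.60.

L/S = 1.60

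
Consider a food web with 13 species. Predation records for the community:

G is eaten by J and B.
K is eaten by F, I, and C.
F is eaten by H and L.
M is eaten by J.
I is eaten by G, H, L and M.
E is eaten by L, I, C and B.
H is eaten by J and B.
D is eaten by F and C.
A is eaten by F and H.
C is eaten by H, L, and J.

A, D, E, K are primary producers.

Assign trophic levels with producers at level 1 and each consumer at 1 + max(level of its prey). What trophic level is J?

Trophic level 4

E is a producer → level 1.
I eats E (level 1); other prey at levels: K 1 → level 2.
M eats I → level 3.
J eats M (level 3); other prey at levels: C 2, H 3, G 3 → level 4.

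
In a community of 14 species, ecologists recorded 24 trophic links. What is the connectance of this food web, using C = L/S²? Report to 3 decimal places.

C = 0.122

The web has S = 14 species and L = 24 feeding links.
C = L / S² = 24 / 196 = 0.1224 ≈ 0.122.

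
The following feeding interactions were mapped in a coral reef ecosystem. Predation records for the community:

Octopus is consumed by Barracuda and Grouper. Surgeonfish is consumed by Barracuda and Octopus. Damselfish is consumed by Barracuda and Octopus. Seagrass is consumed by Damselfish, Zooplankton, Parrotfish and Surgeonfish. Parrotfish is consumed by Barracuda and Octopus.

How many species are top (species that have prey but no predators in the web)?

Top species (has prey, but nothing eats it): Zooplankton, Barracuda, Grouper.
Count: 3.

3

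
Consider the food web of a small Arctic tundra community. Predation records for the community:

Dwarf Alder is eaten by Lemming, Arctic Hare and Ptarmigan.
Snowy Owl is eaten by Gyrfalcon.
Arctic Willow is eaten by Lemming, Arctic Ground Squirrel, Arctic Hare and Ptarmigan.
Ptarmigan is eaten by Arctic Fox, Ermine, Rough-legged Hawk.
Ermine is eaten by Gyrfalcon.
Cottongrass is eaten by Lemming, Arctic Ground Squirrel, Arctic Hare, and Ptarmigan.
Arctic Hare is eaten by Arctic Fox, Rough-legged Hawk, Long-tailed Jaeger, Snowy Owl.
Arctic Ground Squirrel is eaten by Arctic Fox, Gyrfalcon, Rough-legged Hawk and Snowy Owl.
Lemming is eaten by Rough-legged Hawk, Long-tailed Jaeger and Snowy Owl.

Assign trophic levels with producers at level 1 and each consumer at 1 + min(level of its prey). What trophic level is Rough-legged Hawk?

Trophic level 3

Arctic Willow is a producer → level 1.
Arctic Hare eats Arctic Willow → level 2.
Rough-legged Hawk eats Arctic Hare → level 3.
No prey of Rough-legged Hawk is below level 2, so 3 is the minimum.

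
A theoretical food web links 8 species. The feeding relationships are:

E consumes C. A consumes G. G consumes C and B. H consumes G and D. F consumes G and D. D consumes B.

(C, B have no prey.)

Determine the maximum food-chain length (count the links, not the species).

One longest chain: B → D → F.
It has 3 species and 2 links.

2 links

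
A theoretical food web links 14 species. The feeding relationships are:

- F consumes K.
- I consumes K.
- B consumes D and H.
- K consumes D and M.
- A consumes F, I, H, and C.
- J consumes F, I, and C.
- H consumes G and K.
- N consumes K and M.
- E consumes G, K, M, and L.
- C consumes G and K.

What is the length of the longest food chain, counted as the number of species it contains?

4 species

One longest chain: M → K → H → B.
It has 4 species and 3 links.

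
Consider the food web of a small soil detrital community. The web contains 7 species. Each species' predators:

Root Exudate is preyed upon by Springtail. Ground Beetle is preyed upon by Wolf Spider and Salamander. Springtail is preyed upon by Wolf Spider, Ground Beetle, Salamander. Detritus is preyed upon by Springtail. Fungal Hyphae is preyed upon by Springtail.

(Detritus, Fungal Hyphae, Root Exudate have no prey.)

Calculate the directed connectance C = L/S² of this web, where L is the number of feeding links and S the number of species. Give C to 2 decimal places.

C = 0.16

The web has S = 7 species and L = 8 feeding links.
C = L / S² = 8 / 49 = 0.1633 ≈ 0.16.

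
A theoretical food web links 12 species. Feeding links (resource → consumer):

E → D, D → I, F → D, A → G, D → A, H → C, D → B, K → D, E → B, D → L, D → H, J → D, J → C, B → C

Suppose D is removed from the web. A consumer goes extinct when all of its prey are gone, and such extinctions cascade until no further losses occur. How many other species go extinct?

Remove D.
Round 1: L (all prey gone), I (all prey gone), H (all prey gone), A (all prey gone) → extinct.
Round 2: G (all prey gone) → extinct.
No further losses. Total secondary extinctions: 5.

5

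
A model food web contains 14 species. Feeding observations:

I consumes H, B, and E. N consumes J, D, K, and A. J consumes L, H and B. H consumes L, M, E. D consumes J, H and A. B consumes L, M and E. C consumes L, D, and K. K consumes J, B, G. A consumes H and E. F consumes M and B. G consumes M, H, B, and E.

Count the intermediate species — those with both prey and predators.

Intermediate species (has both prey and predators): H, B, G, J, A, K, D.
Count: 7.

7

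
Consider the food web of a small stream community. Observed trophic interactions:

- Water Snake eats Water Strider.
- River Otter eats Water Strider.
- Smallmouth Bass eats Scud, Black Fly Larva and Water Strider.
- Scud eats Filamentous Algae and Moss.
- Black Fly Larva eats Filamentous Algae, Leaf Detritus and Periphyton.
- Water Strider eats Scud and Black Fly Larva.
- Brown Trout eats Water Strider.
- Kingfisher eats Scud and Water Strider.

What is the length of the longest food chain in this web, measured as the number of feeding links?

3 links

One longest chain: Periphyton → Black Fly Larva → Water Strider → Kingfisher.
It has 4 species and 3 links.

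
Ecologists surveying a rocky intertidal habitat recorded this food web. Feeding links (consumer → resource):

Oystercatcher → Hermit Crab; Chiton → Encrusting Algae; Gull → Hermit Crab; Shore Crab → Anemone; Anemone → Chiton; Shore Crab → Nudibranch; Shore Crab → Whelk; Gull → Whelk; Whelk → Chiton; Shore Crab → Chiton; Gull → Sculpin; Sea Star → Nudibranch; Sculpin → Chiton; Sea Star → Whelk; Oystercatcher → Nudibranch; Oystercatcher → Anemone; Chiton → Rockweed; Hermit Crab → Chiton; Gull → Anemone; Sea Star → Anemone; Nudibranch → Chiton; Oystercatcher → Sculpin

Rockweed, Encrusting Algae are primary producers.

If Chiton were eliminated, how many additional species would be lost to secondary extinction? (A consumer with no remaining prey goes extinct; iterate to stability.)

9

Remove Chiton.
Round 1: Sculpin (all prey gone), Anemone (all prey gone), Nudibranch (all prey gone), Hermit Crab (all prey gone), Whelk (all prey gone) → extinct.
Round 2: Gull (all prey gone), Oystercatcher (all prey gone), Sea Star (all prey gone), Shore Crab (all prey gone) → extinct.
No further losses. Total secondary extinctions: 9.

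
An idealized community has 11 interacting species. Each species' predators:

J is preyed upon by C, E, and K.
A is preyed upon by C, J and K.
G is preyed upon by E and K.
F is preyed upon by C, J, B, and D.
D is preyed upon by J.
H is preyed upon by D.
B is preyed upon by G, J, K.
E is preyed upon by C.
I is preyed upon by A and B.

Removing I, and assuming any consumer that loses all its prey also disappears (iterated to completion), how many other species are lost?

1

Remove I.
Round 1: A (all prey gone) → extinct.
No further losses. Total secondary extinctions: 1.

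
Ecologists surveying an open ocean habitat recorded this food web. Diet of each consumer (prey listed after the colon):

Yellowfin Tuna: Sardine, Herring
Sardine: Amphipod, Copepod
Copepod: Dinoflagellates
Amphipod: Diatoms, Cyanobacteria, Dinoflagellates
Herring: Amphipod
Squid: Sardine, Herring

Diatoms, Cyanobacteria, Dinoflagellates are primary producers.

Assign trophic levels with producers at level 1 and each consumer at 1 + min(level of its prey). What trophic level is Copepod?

Trophic level 2

Dinoflagellates is a producer → level 1.
Copepod eats Dinoflagellates → level 2.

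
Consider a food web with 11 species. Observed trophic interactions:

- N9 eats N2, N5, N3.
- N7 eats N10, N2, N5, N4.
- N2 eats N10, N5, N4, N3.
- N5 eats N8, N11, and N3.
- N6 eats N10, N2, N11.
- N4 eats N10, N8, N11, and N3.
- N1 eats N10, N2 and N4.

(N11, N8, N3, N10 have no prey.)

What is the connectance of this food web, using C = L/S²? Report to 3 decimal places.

C = 0.198

The web has S = 11 species and L = 24 feeding links.
C = L / S² = 24 / 121 = 0.1983 ≈ 0.198.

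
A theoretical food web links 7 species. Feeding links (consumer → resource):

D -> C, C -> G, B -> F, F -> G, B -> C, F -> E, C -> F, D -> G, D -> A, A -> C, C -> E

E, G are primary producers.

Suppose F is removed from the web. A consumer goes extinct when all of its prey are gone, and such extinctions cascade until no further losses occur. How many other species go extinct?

0

Remove F.
Every predator of it retains at least one other prey: C still has E, G; B still has C.
No consumer loses all prey, so no secondary extinctions occur.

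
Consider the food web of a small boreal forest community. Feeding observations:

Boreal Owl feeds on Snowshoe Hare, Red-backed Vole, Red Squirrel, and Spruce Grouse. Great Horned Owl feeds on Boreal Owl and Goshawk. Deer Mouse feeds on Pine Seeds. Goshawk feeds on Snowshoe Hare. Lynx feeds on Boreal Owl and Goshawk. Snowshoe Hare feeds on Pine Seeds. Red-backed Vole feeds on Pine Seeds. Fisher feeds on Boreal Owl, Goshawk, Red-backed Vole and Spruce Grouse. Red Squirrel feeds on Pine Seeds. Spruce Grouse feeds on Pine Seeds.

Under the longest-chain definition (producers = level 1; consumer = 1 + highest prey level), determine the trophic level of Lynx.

Pine Seeds is a producer → level 1.
Red Squirrel eats Pine Seeds → level 2.
Boreal Owl eats Red Squirrel (level 2); other prey at levels: Snowshoe Hare 2, Spruce Grouse 2, Red-backed Vole 2 → level 3.
Lynx eats Boreal Owl (level 3); other prey at levels: Goshawk 3 → level 4.

Trophic level 4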